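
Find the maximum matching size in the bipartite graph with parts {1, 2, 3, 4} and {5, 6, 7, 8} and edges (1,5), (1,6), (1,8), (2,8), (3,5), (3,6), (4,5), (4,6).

Step 1: List the neighbors of each left vertex:
  1: 5, 6, 8
  2: 8
  3: 5, 6
  4: 5, 6

Step 2: Greedily match left vertices, then look for augmenting paths:
  Match 1 -- 5
  Match 2 -- 8
  Match 3 -- 6
  No augmenting path remains.

Step 3: Verify this is maximum:
  Matching has size 3. The vertex set {5, 6, 8} covers every edge and has size 3; any matching has at most one edge per cover vertex, so 3 is maximum (König's theorem).

Maximum matching: {(1,5), (2,8), (3,6)}
Size: 3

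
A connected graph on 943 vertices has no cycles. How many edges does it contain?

A tree on n vertices always has exactly n - 1 edges.
For n = 943: edges = 943 - 1 = 942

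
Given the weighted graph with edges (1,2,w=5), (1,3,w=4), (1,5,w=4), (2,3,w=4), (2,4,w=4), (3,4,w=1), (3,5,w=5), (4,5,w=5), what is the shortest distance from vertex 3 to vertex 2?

Step 1: Build adjacency list with weights:
  1: 2(w=5), 3(w=4), 5(w=4)
  2: 1(w=5), 3(w=4), 4(w=4)
  3: 1(w=4), 2(w=4), 4(w=1), 5(w=5)
  4: 2(w=4), 3(w=1), 5(w=5)
  5: 1(w=4), 3(w=5), 4(w=5)

Step 2: Apply Dijkstra's algorithm from vertex 3:
  Visit vertex 3 (distance=0)
    Update dist[1] = 4
    Update dist[2] = 4
    Update dist[4] = 1
    Update dist[5] = 5
  Visit vertex 4 (distance=1)
  Visit vertex 1 (distance=4)
  Visit vertex 2 (distance=4)

Step 3: Shortest path: 3 -> 2
Total weight: 4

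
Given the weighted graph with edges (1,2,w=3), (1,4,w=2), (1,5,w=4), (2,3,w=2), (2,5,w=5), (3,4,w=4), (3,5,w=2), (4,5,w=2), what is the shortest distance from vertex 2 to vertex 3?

Step 1: Build adjacency list with weights:
  1: 2(w=3), 4(w=2), 5(w=4)
  2: 1(w=3), 3(w=2), 5(w=5)
  3: 2(w=2), 4(w=4), 5(w=2)
  4: 1(w=2), 3(w=4), 5(w=2)
  5: 1(w=4), 2(w=5), 3(w=2), 4(w=2)

Step 2: Apply Dijkstra's algorithm from vertex 2:
  Visit vertex 2 (distance=0)
    Update dist[1] = 3
    Update dist[3] = 2
    Update dist[5] = 5
  Visit vertex 3 (distance=2)
    Update dist[4] = 6
    Update dist[5] = 4

Step 3: Shortest path: 2 -> 3
Total weight: 2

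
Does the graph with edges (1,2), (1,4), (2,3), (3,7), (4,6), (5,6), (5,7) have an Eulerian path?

Step 1: Find the degree of each vertex:
  deg(1) = 2
  deg(2) = 2
  deg(3) = 2
  deg(4) = 2
  deg(5) = 2
  deg(6) = 2
  deg(7) = 2

Step 2: Count vertices with odd degree:
  All vertices have even degree (0 odd-degree vertices)

Step 3: Apply Euler's theorem:
  - Eulerian circuit exists iff graph is connected and all vertices have even degree
  - Eulerian path exists iff graph is connected and has 0 or 2 odd-degree vertices

Graph is connected with 0 odd-degree vertices.
Both Eulerian circuit and Eulerian path exist.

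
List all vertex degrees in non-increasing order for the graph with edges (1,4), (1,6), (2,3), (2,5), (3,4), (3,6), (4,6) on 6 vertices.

Step 1: Count edges incident to each vertex:
  deg(1) = 2 (neighbors: 4, 6)
  deg(2) = 2 (neighbors: 3, 5)
  deg(3) = 3 (neighbors: 2, 4, 6)
  deg(4) = 3 (neighbors: 1, 3, 6)
  deg(5) = 1 (neighbors: 2)
  deg(6) = 3 (neighbors: 1, 3, 4)

Step 2: Sort degrees in non-increasing order:
  Degrees: [2, 2, 3, 3, 1, 3] -> sorted: [3, 3, 3, 2, 2, 1]

Degree sequence: [3, 3, 3, 2, 2, 1]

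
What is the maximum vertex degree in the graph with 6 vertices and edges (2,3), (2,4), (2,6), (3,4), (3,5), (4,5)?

Step 1: Count edges incident to each vertex:
  deg(1) = 0 (neighbors: none)
  deg(2) = 3 (neighbors: 3, 4, 6)
  deg(3) = 3 (neighbors: 2, 4, 5)
  deg(4) = 3 (neighbors: 2, 3, 5)
  deg(5) = 2 (neighbors: 3, 4)
  deg(6) = 1 (neighbors: 2)

Step 2: Find maximum:
  max(0, 3, 3, 3, 2, 1) = 3 (vertex 2)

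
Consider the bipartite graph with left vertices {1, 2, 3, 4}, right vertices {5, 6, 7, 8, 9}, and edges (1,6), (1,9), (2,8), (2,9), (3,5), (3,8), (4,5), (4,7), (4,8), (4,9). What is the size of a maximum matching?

Step 1: List the neighbors of each left vertex:
  1: 6, 9
  2: 8, 9
  3: 5, 8
  4: 5, 7, 8, 9

Step 2: Greedily match left vertices, then look for augmenting paths:
  Match 1 -- 6
  Match 2 -- 8
  Match 3 -- 5
  Match 4 -- 7
  No augmenting path remains.

Step 3: Verify this is maximum:
  Matching size 4 = min(|L|, |R|) = min(4, 5), which is an upper bound, so this matching is maximum.

Maximum matching: {(1,6), (2,8), (3,5), (4,7)}
Size: 4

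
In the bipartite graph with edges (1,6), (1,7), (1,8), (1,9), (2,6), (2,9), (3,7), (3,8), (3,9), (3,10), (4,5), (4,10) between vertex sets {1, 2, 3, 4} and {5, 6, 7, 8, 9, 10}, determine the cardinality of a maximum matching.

Step 1: List the neighbors of each left vertex:
  1: 6, 7, 8, 9
  2: 6, 9
  3: 7, 8, 9, 10
  4: 5, 10

Step 2: Greedily match left vertices, then look for augmenting paths:
  Match 1 -- 6
  Match 2 -- 9
  Match 3 -- 7
  Match 4 -- 5
  No augmenting path remains.

Step 3: Verify this is maximum:
  Matching size 4 = min(|L|, |R|) = min(4, 6), which is an upper bound, so this matching is maximum.

Maximum matching: {(1,6), (2,9), (3,7), (4,5)}
Size: 4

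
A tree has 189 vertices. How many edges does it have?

A tree on n vertices always has exactly n - 1 edges.
For n = 189: edges = 189 - 1 = 188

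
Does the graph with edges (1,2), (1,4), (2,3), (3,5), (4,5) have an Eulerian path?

Step 1: Find the degree of each vertex:
  deg(1) = 2
  deg(2) = 2
  deg(3) = 2
  deg(4) = 2
  deg(5) = 2

Step 2: Count vertices with odd degree:
  All vertices have even degree (0 odd-degree vertices)

Step 3: Apply Euler's theorem:
  - Eulerian circuit exists iff graph is connected and all vertices have even degree
  - Eulerian path exists iff graph is connected and has 0 or 2 odd-degree vertices

Graph is connected with 0 odd-degree vertices.
Both Eulerian circuit and Eulerian path exist.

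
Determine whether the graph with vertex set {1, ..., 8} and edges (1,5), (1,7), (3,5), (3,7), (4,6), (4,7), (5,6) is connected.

Step 1: Build adjacency list from edges:
  1: 5, 7
  2: (none)
  3: 5, 7
  4: 6, 7
  5: 1, 3, 6
  6: 4, 5
  7: 1, 3, 4
  8: (none)

Step 2: Run BFS/DFS from vertex 1:
  Visited: {1, 5, 7, 3, 6, 4}
  Reached 6 of 8 vertices

Step 3: Only 6 of 8 vertices reached. Graph is disconnected.
Connected components: {1, 3, 4, 5, 6, 7}, {2}, {8}
Answer: No, the graph is not connected (3 components).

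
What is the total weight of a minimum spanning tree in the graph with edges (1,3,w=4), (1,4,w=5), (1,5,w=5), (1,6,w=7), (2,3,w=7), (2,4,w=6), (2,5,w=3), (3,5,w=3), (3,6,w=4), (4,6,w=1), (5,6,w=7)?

Apply Kruskal's algorithm (sort edges by weight, add if no cycle):

Sorted edges by weight:
  (4,6) w=1
  (2,5) w=3
  (3,5) w=3
  (1,3) w=4
  (3,6) w=4
  (1,4) w=5
  (1,5) w=5
  (2,4) w=6
  (1,6) w=7
  (2,3) w=7
  (5,6) w=7

Add edge (4,6) w=1 -- no cycle. Running total: 1
Add edge (2,5) w=3 -- no cycle. Running total: 4
Add edge (3,5) w=3 -- no cycle. Running total: 7
Add edge (1,3) w=4 -- no cycle. Running total: 11
Add edge (3,6) w=4 -- no cycle. Running total: 15

MST edges: (4,6,w=1), (2,5,w=3), (3,5,w=3), (1,3,w=4), (3,6,w=4)
Total MST weight: 1 + 3 + 3 + 4 + 4 = 15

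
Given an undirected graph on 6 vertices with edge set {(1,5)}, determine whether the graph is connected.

Step 1: Build adjacency list from edges:
  1: 5
  2: (none)
  3: (none)
  4: (none)
  5: 1
  6: (none)

Step 2: Run BFS/DFS from vertex 1:
  Visited: {1, 5}
  Reached 2 of 6 vertices

Step 3: Only 2 of 6 vertices reached. Graph is disconnected.
Connected components: {1, 5}, {2}, {3}, {4}, {6}
Answer: No, the graph is not connected (5 components).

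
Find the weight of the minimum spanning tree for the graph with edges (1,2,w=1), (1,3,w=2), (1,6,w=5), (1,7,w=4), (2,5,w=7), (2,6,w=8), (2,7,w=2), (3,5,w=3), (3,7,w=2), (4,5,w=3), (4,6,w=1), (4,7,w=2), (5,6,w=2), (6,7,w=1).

Apply Kruskal's algorithm (sort edges by weight, add if no cycle):

Sorted edges by weight:
  (1,2) w=1
  (4,6) w=1
  (6,7) w=1
  (1,3) w=2
  (2,7) w=2
  (3,7) w=2
  (4,7) w=2
  (5,6) w=2
  (3,5) w=3
  (4,5) w=3
  (1,7) w=4
  (1,6) w=5
  (2,5) w=7
  (2,6) w=8

Add edge (1,2) w=1 -- no cycle. Running total: 1
Add edge (4,6) w=1 -- no cycle. Running total: 2
Add edge (6,7) w=1 -- no cycle. Running total: 3
Add edge (1,3) w=2 -- no cycle. Running total: 5
Add edge (2,7) w=2 -- no cycle. Running total: 7
Skip edge (3,7) w=2 -- would create cycle
Skip edge (4,7) w=2 -- would create cycle
Add edge (5,6) w=2 -- no cycle. Running total: 9

MST edges: (1,2,w=1), (4,6,w=1), (6,7,w=1), (1,3,w=2), (2,7,w=2), (5,6,w=2)
Total MST weight: 1 + 1 + 1 + 2 + 2 + 2 = 9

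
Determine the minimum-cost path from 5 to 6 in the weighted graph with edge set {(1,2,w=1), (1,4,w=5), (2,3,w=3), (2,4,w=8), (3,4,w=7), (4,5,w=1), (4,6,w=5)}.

Step 1: Build adjacency list with weights:
  1: 2(w=1), 4(w=5)
  2: 1(w=1), 3(w=3), 4(w=8)
  3: 2(w=3), 4(w=7)
  4: 1(w=5), 2(w=8), 3(w=7), 5(w=1), 6(w=5)
  5: 4(w=1)
  6: 4(w=5)

Step 2: Apply Dijkstra's algorithm from vertex 5:
  Visit vertex 5 (distance=0)
    Update dist[4] = 1
  Visit vertex 4 (distance=1)
    Update dist[1] = 6
    Update dist[2] = 9
    Update dist[3] = 8
    Update dist[6] = 6
  Visit vertex 1 (distance=6)
    Update dist[2] = 7
  Visit vertex 6 (distance=6)

Step 3: Shortest path: 5 -> 4 -> 6
Total weight: 1 + 5 = 6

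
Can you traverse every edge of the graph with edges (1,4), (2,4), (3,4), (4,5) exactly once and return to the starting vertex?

Step 1: Find the degree of each vertex:
  deg(1) = 1
  deg(2) = 1
  deg(3) = 1
  deg(4) = 4
  deg(5) = 1

Step 2: Count vertices with odd degree:
  Odd-degree vertices: 1, 2, 3, 5 (4 total)

Step 3: Apply Euler's theorem:
  - Eulerian circuit exists iff graph is connected and all vertices have even degree
  - Eulerian path exists iff graph is connected and has 0 or 2 odd-degree vertices

Graph has 4 odd-degree vertices (need 0 or 2).
Neither Eulerian path nor Eulerian circuit exists.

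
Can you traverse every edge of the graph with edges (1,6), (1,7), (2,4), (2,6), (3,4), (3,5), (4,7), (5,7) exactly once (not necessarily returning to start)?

Step 1: Find the degree of each vertex:
  deg(1) = 2
  deg(2) = 2
  deg(3) = 2
  deg(4) = 3
  deg(5) = 2
  deg(6) = 2
  deg(7) = 3

Step 2: Count vertices with odd degree:
  Odd-degree vertices: 4, 7 (2 total)

Step 3: Apply Euler's theorem:
  - Eulerian circuit exists iff graph is connected and all vertices have even degree
  - Eulerian path exists iff graph is connected and has 0 or 2 odd-degree vertices

Graph is connected with exactly 2 odd-degree vertices (4, 7).
Eulerian path exists (starting and ending at the odd-degree vertices), but no Eulerian circuit.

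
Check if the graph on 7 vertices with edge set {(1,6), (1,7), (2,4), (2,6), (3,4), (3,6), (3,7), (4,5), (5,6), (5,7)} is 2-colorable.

Step 1: Attempt 2-coloring using BFS:
  Start at vertex 1, assign color 0
  Color vertex 6 with color 1 (neighbor of 1)
  Color vertex 7 with color 1 (neighbor of 1)
  Color vertex 2 with color 0 (neighbor of 6)
  Color vertex 3 with color 0 (neighbor of 6)
  Color vertex 5 with color 0 (neighbor of 6)
  Color vertex 4 with color 1 (neighbor of 2)

Step 2: 2-coloring succeeded. No conflicts found.
  Set A (color 0): {1, 2, 3, 5}
  Set B (color 1): {4, 6, 7}

The graph is bipartite with partition {1, 2, 3, 5}, {4, 6, 7}.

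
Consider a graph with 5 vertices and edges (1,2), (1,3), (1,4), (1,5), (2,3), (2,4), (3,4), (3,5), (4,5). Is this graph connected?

Step 1: Build adjacency list from edges:
  1: 2, 3, 4, 5
  2: 1, 3, 4
  3: 1, 2, 4, 5
  4: 1, 2, 3, 5
  5: 1, 3, 4

Step 2: Run BFS/DFS from vertex 1:
  Visited: {1, 2, 3, 4, 5}
  Reached 5 of 5 vertices

Step 3: All 5 vertices reached from vertex 1, so the graph is connected.
Answer: Yes, the graph is connected.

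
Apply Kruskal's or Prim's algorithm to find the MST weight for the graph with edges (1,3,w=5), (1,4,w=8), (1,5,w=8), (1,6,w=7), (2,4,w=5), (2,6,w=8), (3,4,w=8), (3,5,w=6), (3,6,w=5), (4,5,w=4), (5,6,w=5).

Apply Kruskal's algorithm (sort edges by weight, add if no cycle):

Sorted edges by weight:
  (4,5) w=4
  (1,3) w=5
  (2,4) w=5
  (3,6) w=5
  (5,6) w=5
  (3,5) w=6
  (1,6) w=7
  (1,4) w=8
  (1,5) w=8
  (2,6) w=8
  (3,4) w=8

Add edge (4,5) w=4 -- no cycle. Running total: 4
Add edge (1,3) w=5 -- no cycle. Running total: 9
Add edge (2,4) w=5 -- no cycle. Running total: 14
Add edge (3,6) w=5 -- no cycle. Running total: 19
Add edge (5,6) w=5 -- no cycle. Running total: 24

MST edges: (4,5,w=4), (1,3,w=5), (2,4,w=5), (3,6,w=5), (5,6,w=5)
Total MST weight: 4 + 5 + 5 + 5 + 5 = 24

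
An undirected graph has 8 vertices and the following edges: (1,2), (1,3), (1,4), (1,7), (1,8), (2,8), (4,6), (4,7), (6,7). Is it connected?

Step 1: Build adjacency list from edges:
  1: 2, 3, 4, 7, 8
  2: 1, 8
  3: 1
  4: 1, 6, 7
  5: (none)
  6: 4, 7
  7: 1, 4, 6
  8: 1, 2

Step 2: Run BFS/DFS from vertex 1:
  Visited: {1, 2, 3, 4, 7, 8, 6}
  Reached 7 of 8 vertices

Step 3: Only 7 of 8 vertices reached. Graph is disconnected.
Connected components: {1, 2, 3, 4, 6, 7, 8}, {5}
Answer: No, the graph is not connected (2 components).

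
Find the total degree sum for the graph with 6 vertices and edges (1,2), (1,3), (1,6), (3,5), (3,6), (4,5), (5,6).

Step 1: Count edges incident to each vertex:
  deg(1) = 3 (neighbors: 2, 3, 6)
  deg(2) = 1 (neighbors: 1)
  deg(3) = 3 (neighbors: 1, 5, 6)
  deg(4) = 1 (neighbors: 5)
  deg(5) = 3 (neighbors: 3, 4, 6)
  deg(6) = 3 (neighbors: 1, 3, 5)

Step 2: Sum all degrees:
  3 + 1 + 3 + 1 + 3 + 3 = 14

Verification: sum of degrees = 2 * |E| = 2 * 7 = 14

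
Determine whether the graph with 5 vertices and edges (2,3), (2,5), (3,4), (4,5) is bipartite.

Step 1: Attempt 2-coloring using BFS:
  Start at vertex 1, assign color 0
  Start new component at vertex 2, assign color 0
  Color vertex 3 with color 1 (neighbor of 2)
  Color vertex 5 with color 1 (neighbor of 2)
  Color vertex 4 with color 0 (neighbor of 3)

Step 2: 2-coloring succeeded. No conflicts found.
  Set A (color 0): {1, 2, 4}
  Set B (color 1): {3, 5}

The graph is bipartite with partition {1, 2, 4}, {3, 5}.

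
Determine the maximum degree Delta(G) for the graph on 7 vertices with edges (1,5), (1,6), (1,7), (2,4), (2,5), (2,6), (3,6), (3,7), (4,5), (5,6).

Step 1: Count edges incident to each vertex:
  deg(1) = 3 (neighbors: 5, 6, 7)
  deg(2) = 3 (neighbors: 4, 5, 6)
  deg(3) = 2 (neighbors: 6, 7)
  deg(4) = 2 (neighbors: 2, 5)
  deg(5) = 4 (neighbors: 1, 2, 4, 6)
  deg(6) = 4 (neighbors: 1, 2, 3, 5)
  deg(7) = 2 (neighbors: 1, 3)

Step 2: Find maximum:
  max(3, 3, 2, 2, 4, 4, 2) = 4 (vertex 5)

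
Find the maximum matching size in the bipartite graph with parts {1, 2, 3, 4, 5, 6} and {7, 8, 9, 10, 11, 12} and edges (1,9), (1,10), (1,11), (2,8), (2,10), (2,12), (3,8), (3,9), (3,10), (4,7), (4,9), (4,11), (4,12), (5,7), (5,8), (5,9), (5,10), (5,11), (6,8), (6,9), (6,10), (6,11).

Step 1: List the neighbors of each left vertex:
  1: 9, 10, 11
  2: 8, 10, 12
  3: 8, 9, 10
  4: 7, 9, 11, 12
  5: 7, 8, 9, 10, 11
  6: 8, 9, 10, 11

Step 2: Greedily match left vertices, then look for augmenting paths:
  Match 1 -- 9
  Match 2 -- 12
  Match 3 -- 10
  Match 4 -- 7
  Match 5 -- 11
  Match 6 -- 8
  No augmenting path remains.

Step 3: Verify this is maximum:
  Matching size 6 = min(|L|, |R|) = min(6, 6), which is an upper bound, so this matching is maximum.

Maximum matching: {(1,9), (2,12), (3,10), (4,7), (5,11), (6,8)}
Size: 6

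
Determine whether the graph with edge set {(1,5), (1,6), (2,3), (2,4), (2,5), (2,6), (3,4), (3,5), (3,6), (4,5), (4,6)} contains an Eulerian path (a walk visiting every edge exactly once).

Step 1: Find the degree of each vertex:
  deg(1) = 2
  deg(2) = 4
  deg(3) = 4
  deg(4) = 4
  deg(5) = 4
  deg(6) = 4

Step 2: Count vertices with odd degree:
  All vertices have even degree (0 odd-degree vertices)

Step 3: Apply Euler's theorem:
  - Eulerian circuit exists iff graph is connected and all vertices have even degree
  - Eulerian path exists iff graph is connected and has 0 or 2 odd-degree vertices

Graph is connected with 0 odd-degree vertices.
Both Eulerian circuit and Eulerian path exist.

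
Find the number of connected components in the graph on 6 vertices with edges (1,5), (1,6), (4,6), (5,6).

Step 1: Build adjacency list from edges:
  1: 5, 6
  2: (none)
  3: (none)
  4: 6
  5: 1, 6
  6: 1, 4, 5

Step 2: Run BFS/DFS from vertex 1:
  Visited: {1, 5, 6, 4}
  Reached 4 of 6 vertices

Step 3: Only 4 of 6 vertices reached. Graph is disconnected.
Connected components: {1, 4, 5, 6}, {2}, {3}
Number of connected components: 3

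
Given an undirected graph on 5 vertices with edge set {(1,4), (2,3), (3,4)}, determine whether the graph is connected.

Step 1: Build adjacency list from edges:
  1: 4
  2: 3
  3: 2, 4
  4: 1, 3
  5: (none)

Step 2: Run BFS/DFS from vertex 1:
  Visited: {1, 4, 3, 2}
  Reached 4 of 5 vertices

Step 3: Only 4 of 5 vertices reached. Graph is disconnected.
Connected components: {1, 2, 3, 4}, {5}
Answer: No, the graph is not connected (2 components).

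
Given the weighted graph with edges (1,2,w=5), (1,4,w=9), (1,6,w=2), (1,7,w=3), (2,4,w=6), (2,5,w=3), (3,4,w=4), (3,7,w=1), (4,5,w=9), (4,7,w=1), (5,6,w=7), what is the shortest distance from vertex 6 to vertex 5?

Step 1: Build adjacency list with weights:
  1: 2(w=5), 4(w=9), 6(w=2), 7(w=3)
  2: 1(w=5), 4(w=6), 5(w=3)
  3: 4(w=4), 7(w=1)
  4: 1(w=9), 2(w=6), 3(w=4), 5(w=9), 7(w=1)
  5: 2(w=3), 4(w=9), 6(w=7)
  6: 1(w=2), 5(w=7)
  7: 1(w=3), 3(w=1), 4(w=1)

Step 2: Apply Dijkstra's algorithm from vertex 6:
  Visit vertex 6 (distance=0)
    Update dist[1] = 2
    Update dist[5] = 7
  Visit vertex 1 (distance=2)
    Update dist[2] = 7
    Update dist[4] = 11
    Update dist[7] = 5
  Visit vertex 7 (distance=5)
    Update dist[3] = 6
    Update dist[4] = 6
  Visit vertex 3 (distance=6)
  Visit vertex 4 (distance=6)
  Visit vertex 2 (distance=7)
  Visit vertex 5 (distance=7)

Step 3: Shortest path: 6 -> 5
Total weight: 7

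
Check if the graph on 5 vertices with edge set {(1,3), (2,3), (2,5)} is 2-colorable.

Step 1: Attempt 2-coloring using BFS:
  Start at vertex 1, assign color 0
  Color vertex 3 with color 1 (neighbor of 1)
  Color vertex 2 with color 0 (neighbor of 3)
  Color vertex 5 with color 1 (neighbor of 2)
  Start new component at vertex 4, assign color 0

Step 2: 2-coloring succeeded. No conflicts found.
  Set A (color 0): {1, 2, 4}
  Set B (color 1): {3, 5}

The graph is bipartite with partition {1, 2, 4}, {3, 5}.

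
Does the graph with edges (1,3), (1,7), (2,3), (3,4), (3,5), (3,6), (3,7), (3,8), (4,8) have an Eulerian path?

Step 1: Find the degree of each vertex:
  deg(1) = 2
  deg(2) = 1
  deg(3) = 7
  deg(4) = 2
  deg(5) = 1
  deg(6) = 1
  deg(7) = 2
  deg(8) = 2

Step 2: Count vertices with odd degree:
  Odd-degree vertices: 2, 3, 5, 6 (4 total)

Step 3: Apply Euler's theorem:
  - Eulerian circuit exists iff graph is connected and all vertices have even degree
  - Eulerian path exists iff graph is connected and has 0 or 2 odd-degree vertices

Graph has 4 odd-degree vertices (need 0 or 2).
Neither Eulerian path nor Eulerian circuit exists.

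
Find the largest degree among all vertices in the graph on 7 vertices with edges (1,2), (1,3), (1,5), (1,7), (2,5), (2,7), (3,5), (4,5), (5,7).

Step 1: Count edges incident to each vertex:
  deg(1) = 4 (neighbors: 2, 3, 5, 7)
  deg(2) = 3 (neighbors: 1, 5, 7)
  deg(3) = 2 (neighbors: 1, 5)
  deg(4) = 1 (neighbors: 5)
  deg(5) = 5 (neighbors: 1, 2, 3, 4, 7)
  deg(6) = 0 (neighbors: none)
  deg(7) = 3 (neighbors: 1, 2, 5)

Step 2: Find maximum:
  max(4, 3, 2, 1, 5, 0, 3) = 5 (vertex 5)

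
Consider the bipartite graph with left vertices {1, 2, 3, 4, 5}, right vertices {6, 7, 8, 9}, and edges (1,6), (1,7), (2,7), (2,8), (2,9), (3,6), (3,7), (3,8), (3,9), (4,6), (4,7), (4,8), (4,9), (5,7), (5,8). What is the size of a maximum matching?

Step 1: List the neighbors of each left vertex:
  1: 6, 7
  2: 7, 8, 9
  3: 6, 7, 8, 9
  4: 6, 7, 8, 9
  5: 7, 8

Step 2: Greedily match left vertices, then look for augmenting paths:
  Match 1 -- 6
  Match 2 -- 7
  Match 3 -- 8
  Match 4 -- 9
  No augmenting path remains.

Step 3: Verify this is maximum:
  Matching size 4 = min(|L|, |R|) = min(5, 4), which is an upper bound, so this matching is maximum.

Maximum matching: {(1,6), (2,7), (3,8), (4,9)}
Size: 4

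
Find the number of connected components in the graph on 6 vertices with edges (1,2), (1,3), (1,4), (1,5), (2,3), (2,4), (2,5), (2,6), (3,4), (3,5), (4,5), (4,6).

Step 1: Build adjacency list from edges:
  1: 2, 3, 4, 5
  2: 1, 3, 4, 5, 6
  3: 1, 2, 4, 5
  4: 1, 2, 3, 5, 6
  5: 1, 2, 3, 4
  6: 2, 4

Step 2: Run BFS/DFS from vertex 1:
  Visited: {1, 2, 3, 4, 5, 6}
  Reached 6 of 6 vertices

Step 3: All 6 vertices reached from vertex 1, so the graph is connected.
Number of connected components: 1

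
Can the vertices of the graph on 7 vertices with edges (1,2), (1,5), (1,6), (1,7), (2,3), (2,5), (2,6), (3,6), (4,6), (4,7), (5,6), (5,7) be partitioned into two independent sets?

Step 1: Attempt 2-coloring using BFS:
  Start at vertex 1, assign color 0
  Color vertex 2 with color 1 (neighbor of 1)
  Color vertex 5 with color 1 (neighbor of 1)
  Color vertex 6 with color 1 (neighbor of 1)
  Color vertex 7 with color 1 (neighbor of 1)
  Color vertex 3 with color 0 (neighbor of 2)

Step 2: Conflict found! Vertices 2 and 5 are adjacent but have the same color.
This means the graph contains an odd cycle.

The graph is NOT bipartite.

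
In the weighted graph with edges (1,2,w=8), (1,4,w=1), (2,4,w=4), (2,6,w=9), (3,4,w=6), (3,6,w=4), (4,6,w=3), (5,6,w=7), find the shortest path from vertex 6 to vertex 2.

Step 1: Build adjacency list with weights:
  1: 2(w=8), 4(w=1)
  2: 1(w=8), 4(w=4), 6(w=9)
  3: 4(w=6), 6(w=4)
  4: 1(w=1), 2(w=4), 3(w=6), 6(w=3)
  5: 6(w=7)
  6: 2(w=9), 3(w=4), 4(w=3), 5(w=7)

Step 2: Apply Dijkstra's algorithm from vertex 6:
  Visit vertex 6 (distance=0)
    Update dist[2] = 9
    Update dist[3] = 4
    Update dist[4] = 3
    Update dist[5] = 7
  Visit vertex 4 (distance=3)
    Update dist[1] = 4
    Update dist[2] = 7
  Visit vertex 1 (distance=4)
  Visit vertex 3 (distance=4)
  Visit vertex 2 (distance=7)

Step 3: Shortest path: 6 -> 4 -> 2
Total weight: 3 + 4 = 7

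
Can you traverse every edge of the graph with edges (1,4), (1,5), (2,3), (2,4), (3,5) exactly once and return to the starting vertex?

Step 1: Find the degree of each vertex:
  deg(1) = 2
  deg(2) = 2
  deg(3) = 2
  deg(4) = 2
  deg(5) = 2

Step 2: Count vertices with odd degree:
  All vertices have even degree (0 odd-degree vertices)

Step 3: Apply Euler's theorem:
  - Eulerian circuit exists iff graph is connected and all vertices have even degree
  - Eulerian path exists iff graph is connected and has 0 or 2 odd-degree vertices

Graph is connected with 0 odd-degree vertices.
Both Eulerian circuit and Eulerian path exist.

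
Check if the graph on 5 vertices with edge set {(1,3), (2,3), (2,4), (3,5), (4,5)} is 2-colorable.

Step 1: Attempt 2-coloring using BFS:
  Start at vertex 1, assign color 0
  Color vertex 3 with color 1 (neighbor of 1)
  Color vertex 2 with color 0 (neighbor of 3)
  Color vertex 5 with color 0 (neighbor of 3)
  Color vertex 4 with color 1 (neighbor of 2)

Step 2: 2-coloring succeeded. No conflicts found.
  Set A (color 0): {1, 2, 5}
  Set B (color 1): {3, 4}

The graph is bipartite with partition {1, 2, 5}, {3, 4}.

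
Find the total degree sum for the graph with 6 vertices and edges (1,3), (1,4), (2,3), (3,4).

Step 1: Count edges incident to each vertex:
  deg(1) = 2 (neighbors: 3, 4)
  deg(2) = 1 (neighbors: 3)
  deg(3) = 3 (neighbors: 1, 2, 4)
  deg(4) = 2 (neighbors: 1, 3)
  deg(5) = 0 (neighbors: none)
  deg(6) = 0 (neighbors: none)

Step 2: Sum all degrees:
  2 + 1 + 3 + 2 + 0 + 0 = 8

Verification: sum of degrees = 2 * |E| = 2 * 4 = 8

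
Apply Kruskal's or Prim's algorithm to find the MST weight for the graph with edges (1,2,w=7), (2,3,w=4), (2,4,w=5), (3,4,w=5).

Apply Kruskal's algorithm (sort edges by weight, add if no cycle):

Sorted edges by weight:
  (2,3) w=4
  (2,4) w=5
  (3,4) w=5
  (1,2) w=7

Add edge (2,3) w=4 -- no cycle. Running total: 4
Add edge (2,4) w=5 -- no cycle. Running total: 9
Skip edge (3,4) w=5 -- would create cycle
Add edge (1,2) w=7 -- no cycle. Running total: 16

MST edges: (2,3,w=4), (2,4,w=5), (1,2,w=7)
Total MST weight: 4 + 5 + 7 = 16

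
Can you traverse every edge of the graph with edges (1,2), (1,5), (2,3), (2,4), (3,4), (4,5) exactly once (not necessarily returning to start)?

Step 1: Find the degree of each vertex:
  deg(1) = 2
  deg(2) = 3
  deg(3) = 2
  deg(4) = 3
  deg(5) = 2

Step 2: Count vertices with odd degree:
  Odd-degree vertices: 2, 4 (2 total)

Step 3: Apply Euler's theorem:
  - Eulerian circuit exists iff graph is connected and all vertices have even degree
  - Eulerian path exists iff graph is connected and has 0 or 2 odd-degree vertices

Graph is connected with exactly 2 odd-degree vertices (2, 4).
Eulerian path exists (starting and ending at the odd-degree vertices), but no Eulerian circuit.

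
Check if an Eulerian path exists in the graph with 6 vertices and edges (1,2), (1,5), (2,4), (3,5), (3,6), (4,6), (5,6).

Step 1: Find the degree of each vertex:
  deg(1) = 2
  deg(2) = 2
  deg(3) = 2
  deg(4) = 2
  deg(5) = 3
  deg(6) = 3

Step 2: Count vertices with odd degree:
  Odd-degree vertices: 5, 6 (2 total)

Step 3: Apply Euler's theorem:
  - Eulerian circuit exists iff graph is connected and all vertices have even degree
  - Eulerian path exists iff graph is connected and has 0 or 2 odd-degree vertices

Graph is connected with exactly 2 odd-degree vertices (5, 6).
Eulerian path exists (starting and ending at the odd-degree vertices), but no Eulerian circuit.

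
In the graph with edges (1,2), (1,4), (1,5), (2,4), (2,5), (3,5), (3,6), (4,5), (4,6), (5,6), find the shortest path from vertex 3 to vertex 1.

Step 1: Build adjacency list:
  1: 2, 4, 5
  2: 1, 4, 5
  3: 5, 6
  4: 1, 2, 5, 6
  5: 1, 2, 3, 4, 6
  6: 3, 4, 5

Step 2: BFS from vertex 3 to find shortest path to 1:
  vertex 5 reached at distance 1
  vertex 6 reached at distance 1
  vertex 1 reached at distance 2

Step 3: Shortest path: 3 -> 5 -> 1
Path length: 2 edges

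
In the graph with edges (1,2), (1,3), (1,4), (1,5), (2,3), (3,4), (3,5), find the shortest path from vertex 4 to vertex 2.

Step 1: Build adjacency list:
  1: 2, 3, 4, 5
  2: 1, 3
  3: 1, 2, 4, 5
  4: 1, 3
  5: 1, 3

Step 2: BFS from vertex 4 to find shortest path to 2:
  vertex 1 reached at distance 1
  vertex 3 reached at distance 1
  vertex 2 reached at distance 2

Step 3: Shortest path: 4 -> 1 -> 2
Path length: 2 edges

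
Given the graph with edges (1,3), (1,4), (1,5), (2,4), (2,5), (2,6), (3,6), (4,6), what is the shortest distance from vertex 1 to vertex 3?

Step 1: Build adjacency list:
  1: 3, 4, 5
  2: 4, 5, 6
  3: 1, 6
  4: 1, 2, 6
  5: 1, 2
  6: 2, 3, 4

Step 2: BFS from vertex 1 to find shortest path to 3:
  vertex 3 reached at distance 1

Step 3: Shortest path: 1 -> 3
Path length: 1 edge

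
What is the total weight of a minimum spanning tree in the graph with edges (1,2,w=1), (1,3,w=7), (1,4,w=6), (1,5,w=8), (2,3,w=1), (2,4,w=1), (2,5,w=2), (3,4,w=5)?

Apply Kruskal's algorithm (sort edges by weight, add if no cycle):

Sorted edges by weight:
  (1,2) w=1
  (2,3) w=1
  (2,4) w=1
  (2,5) w=2
  (3,4) w=5
  (1,4) w=6
  (1,3) w=7
  (1,5) w=8

Add edge (1,2) w=1 -- no cycle. Running total: 1
Add edge (2,3) w=1 -- no cycle. Running total: 2
Add edge (2,4) w=1 -- no cycle. Running total: 3
Add edge (2,5) w=2 -- no cycle. Running total: 5

MST edges: (1,2,w=1), (2,3,w=1), (2,4,w=1), (2,5,w=2)
Total MST weight: 1 + 1 + 1 + 2 = 5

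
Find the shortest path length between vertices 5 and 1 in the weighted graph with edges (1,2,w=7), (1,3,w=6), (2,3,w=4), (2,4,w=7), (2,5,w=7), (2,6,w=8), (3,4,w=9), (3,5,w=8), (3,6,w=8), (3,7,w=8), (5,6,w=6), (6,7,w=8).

Step 1: Build adjacency list with weights:
  1: 2(w=7), 3(w=6)
  2: 1(w=7), 3(w=4), 4(w=7), 5(w=7), 6(w=8)
  3: 1(w=6), 2(w=4), 4(w=9), 5(w=8), 6(w=8), 7(w=8)
  4: 2(w=7), 3(w=9)
  5: 2(w=7), 3(w=8), 6(w=6)
  6: 2(w=8), 3(w=8), 5(w=6), 7(w=8)
  7: 3(w=8), 6(w=8)

Step 2: Apply Dijkstra's algorithm from vertex 5:
  Visit vertex 5 (distance=0)
    Update dist[2] = 7
    Update dist[3] = 8
    Update dist[6] = 6
  Visit vertex 6 (distance=6)
    Update dist[7] = 14
  Visit vertex 2 (distance=7)
    Update dist[1] = 14
    Update dist[4] = 14
  Visit vertex 3 (distance=8)
  Visit vertex 1 (distance=14)

Step 3: Shortest path: 5 -> 2 -> 1
Total weight: 7 + 7 = 14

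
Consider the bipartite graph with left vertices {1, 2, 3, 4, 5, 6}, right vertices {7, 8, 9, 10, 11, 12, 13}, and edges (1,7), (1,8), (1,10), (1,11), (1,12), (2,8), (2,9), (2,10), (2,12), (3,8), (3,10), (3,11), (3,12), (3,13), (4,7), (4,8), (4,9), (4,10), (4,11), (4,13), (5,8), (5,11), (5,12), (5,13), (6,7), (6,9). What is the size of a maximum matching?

Step 1: List the neighbors of each left vertex:
  1: 7, 8, 10, 11, 12
  2: 8, 9, 10, 12
  3: 8, 10, 11, 12, 13
  4: 7, 8, 9, 10, 11, 13
  5: 8, 11, 12, 13
  6: 7, 9

Step 2: Greedily match left vertices, then look for augmenting paths:
  Match 1 -- 12
  Match 2 -- 8
  Match 3 -- 10
  Match 4 -- 9
  Match 5 -- 11
  Match 6 -- 7
  No augmenting path remains.

Step 3: Verify this is maximum:
  Matching size 6 = min(|L|, |R|) = min(6, 7), which is an upper bound, so this matching is maximum.

Maximum matching: {(1,12), (2,8), (3,10), (4,9), (5,11), (6,7)}
Size: 6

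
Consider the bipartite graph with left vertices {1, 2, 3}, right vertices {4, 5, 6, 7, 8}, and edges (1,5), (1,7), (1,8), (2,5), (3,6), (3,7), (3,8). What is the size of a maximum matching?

Step 1: List the neighbors of each left vertex:
  1: 5, 7, 8
  2: 5
  3: 6, 7, 8

Step 2: Greedily match left vertices, then look for augmenting paths:
  Match 1 -- 7
  Match 2 -- 5
  Match 3 -- 6
  No augmenting path remains.

Step 3: Verify this is maximum:
  Matching size 3 = min(|L|, |R|) = min(3, 5), which is an upper bound, so this matching is maximum.

Maximum matching: {(1,7), (2,5), (3,6)}
Size: 3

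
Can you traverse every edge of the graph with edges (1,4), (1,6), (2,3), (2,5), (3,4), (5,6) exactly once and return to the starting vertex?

Step 1: Find the degree of each vertex:
  deg(1) = 2
  deg(2) = 2
  deg(3) = 2
  deg(4) = 2
  deg(5) = 2
  deg(6) = 2

Step 2: Count vertices with odd degree:
  All vertices have even degree (0 odd-degree vertices)

Step 3: Apply Euler's theorem:
  - Eulerian circuit exists iff graph is connected and all vertices have even degree
  - Eulerian path exists iff graph is connected and has 0 or 2 odd-degree vertices

Graph is connected with 0 odd-degree vertices.
Both Eulerian circuit and Eulerian path exist.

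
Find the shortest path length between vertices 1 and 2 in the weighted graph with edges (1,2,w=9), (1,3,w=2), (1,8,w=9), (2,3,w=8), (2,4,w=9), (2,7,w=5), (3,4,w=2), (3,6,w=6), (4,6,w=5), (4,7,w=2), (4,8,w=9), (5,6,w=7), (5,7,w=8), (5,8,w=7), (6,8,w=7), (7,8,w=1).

Step 1: Build adjacency list with weights:
  1: 2(w=9), 3(w=2), 8(w=9)
  2: 1(w=9), 3(w=8), 4(w=9), 7(w=5)
  3: 1(w=2), 2(w=8), 4(w=2), 6(w=6)
  4: 2(w=9), 3(w=2), 6(w=5), 7(w=2), 8(w=9)
  5: 6(w=7), 7(w=8), 8(w=7)
  6: 3(w=6), 4(w=5), 5(w=7), 8(w=7)
  7: 2(w=5), 4(w=2), 5(w=8), 8(w=1)
  8: 1(w=9), 4(w=9), 5(w=7), 6(w=7), 7(w=1)

Step 2: Apply Dijkstra's algorithm from vertex 1:
  Visit vertex 1 (distance=0)
    Update dist[2] = 9
    Update dist[3] = 2
    Update dist[8] = 9
  Visit vertex 3 (distance=2)
    Update dist[4] = 4
    Update dist[6] = 8
  Visit vertex 4 (distance=4)
    Update dist[7] = 6
  Visit vertex 7 (distance=6)
    Update dist[5] = 14
    Update dist[8] = 7
  Visit vertex 8 (distance=7)
  Visit vertex 6 (distance=8)
  Visit vertex 2 (distance=9)

Step 3: Shortest path: 1 -> 2
Total weight: 9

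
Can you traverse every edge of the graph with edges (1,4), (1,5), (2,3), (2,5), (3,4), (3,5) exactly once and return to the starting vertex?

Step 1: Find the degree of each vertex:
  deg(1) = 2
  deg(2) = 2
  deg(3) = 3
  deg(4) = 2
  deg(5) = 3

Step 2: Count vertices with odd degree:
  Odd-degree vertices: 3, 5 (2 total)

Step 3: Apply Euler's theorem:
  - Eulerian circuit exists iff graph is connected and all vertices have even degree
  - Eulerian path exists iff graph is connected and has 0 or 2 odd-degree vertices

Graph is connected with exactly 2 odd-degree vertices (3, 5).
Eulerian path exists (starting and ending at the odd-degree vertices), but no Eulerian circuit.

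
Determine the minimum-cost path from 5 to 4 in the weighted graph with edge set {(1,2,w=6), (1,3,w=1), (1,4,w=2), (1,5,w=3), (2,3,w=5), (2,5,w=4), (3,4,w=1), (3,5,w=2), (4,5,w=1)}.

Step 1: Build adjacency list with weights:
  1: 2(w=6), 3(w=1), 4(w=2), 5(w=3)
  2: 1(w=6), 3(w=5), 5(w=4)
  3: 1(w=1), 2(w=5), 4(w=1), 5(w=2)
  4: 1(w=2), 3(w=1), 5(w=1)
  5: 1(w=3), 2(w=4), 3(w=2), 4(w=1)

Step 2: Apply Dijkstra's algorithm from vertex 5:
  Visit vertex 5 (distance=0)
    Update dist[1] = 3
    Update dist[2] = 4
    Update dist[3] = 2
    Update dist[4] = 1
  Visit vertex 4 (distance=1)

Step 3: Shortest path: 5 -> 4
Total weight: 1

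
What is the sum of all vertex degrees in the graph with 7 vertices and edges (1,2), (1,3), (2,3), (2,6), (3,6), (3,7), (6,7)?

Step 1: Count edges incident to each vertex:
  deg(1) = 2 (neighbors: 2, 3)
  deg(2) = 3 (neighbors: 1, 3, 6)
  deg(3) = 4 (neighbors: 1, 2, 6, 7)
  deg(4) = 0 (neighbors: none)
  deg(5) = 0 (neighbors: none)
  deg(6) = 3 (neighbors: 2, 3, 7)
  deg(7) = 2 (neighbors: 3, 6)

Step 2: Sum all degrees:
  2 + 3 + 4 + 0 + 0 + 3 + 2 = 14

Verification: sum of degrees = 2 * |E| = 2 * 7 = 14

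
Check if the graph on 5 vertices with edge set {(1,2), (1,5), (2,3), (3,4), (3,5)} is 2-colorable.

Step 1: Attempt 2-coloring using BFS:
  Start at vertex 1, assign color 0
  Color vertex 2 with color 1 (neighbor of 1)
  Color vertex 5 with color 1 (neighbor of 1)
  Color vertex 3 with color 0 (neighbor of 2)
  Color vertex 4 with color 1 (neighbor of 3)

Step 2: 2-coloring succeeded. No conflicts found.
  Set A (color 0): {1, 3}
  Set B (color 1): {2, 4, 5}

The graph is bipartite with partition {1, 3}, {2, 4, 5}.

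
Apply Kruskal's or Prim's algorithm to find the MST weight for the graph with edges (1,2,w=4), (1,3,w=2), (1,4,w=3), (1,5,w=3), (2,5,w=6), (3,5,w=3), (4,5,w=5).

Apply Kruskal's algorithm (sort edges by weight, add if no cycle):

Sorted edges by weight:
  (1,3) w=2
  (1,4) w=3
  (1,5) w=3
  (3,5) w=3
  (1,2) w=4
  (4,5) w=5
  (2,5) w=6

Add edge (1,3) w=2 -- no cycle. Running total: 2
Add edge (1,4) w=3 -- no cycle. Running total: 5
Add edge (1,5) w=3 -- no cycle. Running total: 8
Skip edge (3,5) w=3 -- would create cycle
Add edge (1,2) w=4 -- no cycle. Running total: 12

MST edges: (1,3,w=2), (1,4,w=3), (1,5,w=3), (1,2,w=4)
Total MST weight: 2 + 3 + 3 + 4 = 12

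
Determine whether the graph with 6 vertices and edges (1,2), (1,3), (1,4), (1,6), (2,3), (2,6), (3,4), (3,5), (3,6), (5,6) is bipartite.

Step 1: Attempt 2-coloring using BFS:
  Start at vertex 1, assign color 0
  Color vertex 2 with color 1 (neighbor of 1)
  Color vertex 3 with color 1 (neighbor of 1)
  Color vertex 4 with color 1 (neighbor of 1)
  Color vertex 6 with color 1 (neighbor of 1)

Step 2: Conflict found! Vertices 2 and 3 are adjacent but have the same color.
This means the graph contains an odd cycle.

The graph is NOT bipartite.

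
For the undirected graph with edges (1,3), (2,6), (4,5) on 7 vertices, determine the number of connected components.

Step 1: Build adjacency list from edges:
  1: 3
  2: 6
  3: 1
  4: 5
  5: 4
  6: 2
  7: (none)

Step 2: Run BFS/DFS from vertex 1:
  Visited: {1, 3}
  Reached 2 of 7 vertices

Step 3: Only 2 of 7 vertices reached. Graph is disconnected.
Connected components: {1, 3}, {2, 6}, {4, 5}, {7}
Number of connected components: 4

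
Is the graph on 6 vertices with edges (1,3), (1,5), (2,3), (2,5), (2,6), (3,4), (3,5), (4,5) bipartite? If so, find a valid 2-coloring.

Step 1: Attempt 2-coloring using BFS:
  Start at vertex 1, assign color 0
  Color vertex 3 with color 1 (neighbor of 1)
  Color vertex 5 with color 1 (neighbor of 1)
  Color vertex 2 with color 0 (neighbor of 3)
  Color vertex 4 with color 0 (neighbor of 3)

Step 2: Conflict found! Vertices 3 and 5 are adjacent but have the same color.
This means the graph contains an odd cycle.

The graph is NOT bipartite.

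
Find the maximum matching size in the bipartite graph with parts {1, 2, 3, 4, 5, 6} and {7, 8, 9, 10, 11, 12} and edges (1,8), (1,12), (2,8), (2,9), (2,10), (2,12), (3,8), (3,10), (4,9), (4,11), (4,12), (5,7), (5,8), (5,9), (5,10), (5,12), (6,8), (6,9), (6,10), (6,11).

Step 1: List the neighbors of each left vertex:
  1: 8, 12
  2: 8, 9, 10, 12
  3: 8, 10
  4: 9, 11, 12
  5: 7, 8, 9, 10, 12
  6: 8, 9, 10, 11

Step 2: Greedily match left vertices, then look for augmenting paths:
  Match 1 -- 12
  Match 2 -- 9
  Match 3 -- 10
  Match 4 -- 11
  Match 5 -- 7
  Match 6 -- 8
  No augmenting path remains.

Step 3: Verify this is maximum:
  Matching size 6 = min(|L|, |R|) = min(6, 6), which is an upper bound, so this matching is maximum.

Maximum matching: {(1,12), (2,9), (3,10), (4,11), (5,7), (6,8)}
Size: 6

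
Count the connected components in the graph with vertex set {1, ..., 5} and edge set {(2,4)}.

Step 1: Build adjacency list from edges:
  1: (none)
  2: 4
  3: (none)
  4: 2
  5: (none)

Step 2: Run BFS/DFS from vertex 1:
  Visited: {1}
  Reached 1 of 5 vertices

Step 3: Only 1 of 5 vertices reached. Graph is disconnected.
Connected components: {1}, {2, 4}, {3}, {5}
Number of connected components: 4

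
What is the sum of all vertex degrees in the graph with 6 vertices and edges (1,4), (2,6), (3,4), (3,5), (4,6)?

Step 1: Count edges incident to each vertex:
  deg(1) = 1 (neighbors: 4)
  deg(2) = 1 (neighbors: 6)
  deg(3) = 2 (neighbors: 4, 5)
  deg(4) = 3 (neighbors: 1, 3, 6)
  deg(5) = 1 (neighbors: 3)
  deg(6) = 2 (neighbors: 2, 4)

Step 2: Sum all degrees:
  1 + 1 + 2 + 3 + 1 + 2 = 10

Verification: sum of degrees = 2 * |E| = 2 * 5 = 10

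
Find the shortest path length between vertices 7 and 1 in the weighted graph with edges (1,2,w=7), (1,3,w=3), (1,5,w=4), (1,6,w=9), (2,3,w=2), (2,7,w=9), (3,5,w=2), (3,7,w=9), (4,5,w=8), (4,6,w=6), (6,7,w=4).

Step 1: Build adjacency list with weights:
  1: 2(w=7), 3(w=3), 5(w=4), 6(w=9)
  2: 1(w=7), 3(w=2), 7(w=9)
  3: 1(w=3), 2(w=2), 5(w=2), 7(w=9)
  4: 5(w=8), 6(w=6)
  5: 1(w=4), 3(w=2), 4(w=8)
  6: 1(w=9), 4(w=6), 7(w=4)
  7: 2(w=9), 3(w=9), 6(w=4)

Step 2: Apply Dijkstra's algorithm from vertex 7:
  Visit vertex 7 (distance=0)
    Update dist[2] = 9
    Update dist[3] = 9
    Update dist[6] = 4
  Visit vertex 6 (distance=4)
    Update dist[1] = 13
    Update dist[4] = 10
  Visit vertex 2 (distance=9)
  Visit vertex 3 (distance=9)
    Update dist[1] = 12
    Update dist[5] = 11
  Visit vertex 4 (distance=10)
  Visit vertex 5 (distance=11)
  Visit vertex 1 (distance=12)

Step 3: Shortest path: 7 -> 3 -> 1
Total weight: 9 + 3 = 12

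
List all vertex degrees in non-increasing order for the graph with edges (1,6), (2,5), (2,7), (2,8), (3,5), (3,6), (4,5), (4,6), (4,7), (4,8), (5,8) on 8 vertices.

Step 1: Count edges incident to each vertex:
  deg(1) = 1 (neighbors: 6)
  deg(2) = 3 (neighbors: 5, 7, 8)
  deg(3) = 2 (neighbors: 5, 6)
  deg(4) = 4 (neighbors: 5, 6, 7, 8)
  deg(5) = 4 (neighbors: 2, 3, 4, 8)
  deg(6) = 3 (neighbors: 1, 3, 4)
  deg(7) = 2 (neighbors: 2, 4)
  deg(8) = 3 (neighbors: 2, 4, 5)

Step 2: Sort degrees in non-increasing order:
  Degrees: [1, 3, 2, 4, 4, 3, 2, 3] -> sorted: [4, 4, 3, 3, 3, 2, 2, 1]

Degree sequence: [4, 4, 3, 3, 3, 2, 2, 1]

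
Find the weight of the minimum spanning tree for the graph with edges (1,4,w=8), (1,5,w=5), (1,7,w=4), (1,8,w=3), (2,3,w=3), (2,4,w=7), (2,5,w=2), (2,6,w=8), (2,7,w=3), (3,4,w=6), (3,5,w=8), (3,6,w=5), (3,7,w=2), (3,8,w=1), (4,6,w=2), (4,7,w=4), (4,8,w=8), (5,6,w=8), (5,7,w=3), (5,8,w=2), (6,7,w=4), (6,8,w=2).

Apply Kruskal's algorithm (sort edges by weight, add if no cycle):

Sorted edges by weight:
  (3,8) w=1
  (2,5) w=2
  (3,7) w=2
  (4,6) w=2
  (5,8) w=2
  (6,8) w=2
  (1,8) w=3
  (2,3) w=3
  (2,7) w=3
  (5,7) w=3
  (1,7) w=4
  (4,7) w=4
  (6,7) w=4
  (1,5) w=5
  (3,6) w=5
  (3,4) w=6
  (2,4) w=7
  (1,4) w=8
  (2,6) w=8
  (3,5) w=8
  (4,8) w=8
  (5,6) w=8

Add edge (3,8) w=1 -- no cycle. Running total: 1
Add edge (2,5) w=2 -- no cycle. Running total: 3
Add edge (3,7) w=2 -- no cycle. Running total: 5
Add edge (4,6) w=2 -- no cycle. Running total: 7
Add edge (5,8) w=2 -- no cycle. Running total: 9
Add edge (6,8) w=2 -- no cycle. Running total: 11
Add edge (1,8) w=3 -- no cycle. Running total: 14

MST edges: (3,8,w=1), (2,5,w=2), (3,7,w=2), (4,6,w=2), (5,8,w=2), (6,8,w=2), (1,8,w=3)
Total MST weight: 1 + 2 + 2 + 2 + 2 + 2 + 3 = 14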